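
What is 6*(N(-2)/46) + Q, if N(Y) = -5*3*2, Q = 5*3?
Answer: 255/23 ≈ 11.087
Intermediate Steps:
Q = 15
N(Y) = -30 (N(Y) = -15*2 = -30)
6*(N(-2)/46) + Q = 6*(-30/46) + 15 = 6*(-30*1/46) + 15 = 6*(-15/23) + 15 = -90/23 + 15 = 255/23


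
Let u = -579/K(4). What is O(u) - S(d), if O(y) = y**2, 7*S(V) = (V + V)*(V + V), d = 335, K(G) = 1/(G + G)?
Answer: 149739068/7 ≈ 2.1391e+7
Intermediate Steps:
K(G) = 1/(2*G)
u = -4632 (u = -579/((1/2)/4) = -579/((1/2)*(1/4)) = -579/1/8 = -579*8 = -4632)
S(V) = 4*V**2/7 (S(V) = ((V + V)*(V + V))/7 = ((2*V)*(2*V))/7 = (4*V**2)/7 = 4*V**2/7)
O(u) - S(d) = (-4632)**2 - 4*335**2/7 = 21455424 - 4*112225/7 = 21455424 - 1*448900/7 = 21455424 - 448900/7 = 149739068/7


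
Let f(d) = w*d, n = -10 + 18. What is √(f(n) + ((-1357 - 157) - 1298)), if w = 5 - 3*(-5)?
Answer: 2*I*√663 ≈ 51.498*I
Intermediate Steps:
n = 8
w = 20 (w = 5 + 15 = 20)
f(d) = 20*d
√(f(n) + ((-1357 - 157) - 1298)) = √(20*8 + ((-1357 - 157) - 1298)) = √(160 + (-1514 - 1298)) = √(160 - 2812) = √(-2652) = 2*I*√663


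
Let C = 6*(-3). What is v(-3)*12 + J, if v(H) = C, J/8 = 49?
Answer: 176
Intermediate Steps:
C = -18
J = 392 (J = 8*49 = 392)
v(H) = -18
v(-3)*12 + J = -18*12 + 392 = -216 + 392 = 176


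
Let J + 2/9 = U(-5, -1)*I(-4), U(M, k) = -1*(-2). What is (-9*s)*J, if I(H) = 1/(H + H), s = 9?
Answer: 153/4 ≈ 38.250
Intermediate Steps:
U(M, k) = 2
I(H) = 1/(2*H)
J = -17/36 (J = -2/9 + 2*((½)/(-4)) = -2/9 + 2*((½)*(-¼)) = -2/9 + 2*(-⅛) = -2/9 - ¼ = -17/36 ≈ -0.47222)
(-9*s)*J = -9*9*(-17/36) = -81*(-17/36) = 153/4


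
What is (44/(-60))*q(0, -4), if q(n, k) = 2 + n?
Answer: -22/15 ≈ -1.4667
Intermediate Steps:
(44/(-60))*q(0, -4) = (44/(-60))*(2 + 0) = -1/60*44*2 = -11/15*2 = -22/15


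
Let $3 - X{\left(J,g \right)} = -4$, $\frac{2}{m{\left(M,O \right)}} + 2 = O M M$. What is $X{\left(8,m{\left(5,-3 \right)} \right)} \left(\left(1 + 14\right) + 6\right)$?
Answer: $147$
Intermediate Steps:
$m{\left(M,O \right)} = \frac{2}{-2 + O M^{2}}$ ($m{\left(M,O \right)} = \frac{2}{-2 + O M M} = \frac{2}{-2 + M O M} = \frac{2}{-2 + O M^{2}}$)
$X{\left(J,g \right)} = 7$ ($X{\left(J,g \right)} = 3 - -4 = 3 + 4 = 7$)
$X{\left(8,m{\left(5,-3 \right)} \right)} \left(\left(1 + 14\right) + 6\right) = 7 \left(\left(1 + 14\right) + 6\right) = 7 \left(15 + 6\right) = 7 \cdot 21 = 147$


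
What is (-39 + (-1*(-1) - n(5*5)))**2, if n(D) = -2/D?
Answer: 898704/625 ≈ 1437.9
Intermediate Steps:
(-39 + (-1*(-1) - n(5*5)))**2 = (-39 + (-1*(-1) - (-2)/(5*5)))**2 = (-39 + (1 - (-2)/25))**2 = (-39 + (1 - 1*(-2/25)))**2 = (-39 + (1 + 2/25))**2 = (-39 + 27/25)**2 = (-948/25)**2 = 898704/625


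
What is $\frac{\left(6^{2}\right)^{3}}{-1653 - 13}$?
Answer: $- \frac{23328}{833} \approx -28.005$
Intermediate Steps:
$\frac{\left(6^{2}\right)^{3}}{-1653 - 13} = \frac{36^{3}}{-1666} = 46656 \left(- \frac{1}{1666}\right) = - \frac{23328}{833}$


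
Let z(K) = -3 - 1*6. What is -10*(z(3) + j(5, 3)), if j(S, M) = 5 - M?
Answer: 70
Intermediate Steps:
z(K) = -9 (z(K) = -3 - 6 = -9)
-10*(z(3) + j(5, 3)) = -10*(-9 + (5 - 1*3)) = -10*(-9 + (5 - 3)) = -10*(-9 + 2) = -10*(-7) = 70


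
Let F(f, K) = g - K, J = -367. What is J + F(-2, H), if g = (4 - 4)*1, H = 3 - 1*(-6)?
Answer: -376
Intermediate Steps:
H = 9 (H = 3 + 6 = 9)
g = 0 (g = 0*1 = 0)
F(f, K) = -K (F(f, K) = 0 - K = -K)
J + F(-2, H) = -367 - 1*9 = -367 - 9 = -376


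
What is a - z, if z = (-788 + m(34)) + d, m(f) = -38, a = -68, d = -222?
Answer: 980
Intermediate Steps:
z = -1048 (z = (-788 - 38) - 222 = -826 - 222 = -1048)
a - z = -68 - 1*(-1048) = -68 + 1048 = 980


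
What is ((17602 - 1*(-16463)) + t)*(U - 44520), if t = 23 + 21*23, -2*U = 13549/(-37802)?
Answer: -116361717553201/75604 ≈ -1.5391e+9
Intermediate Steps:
U = 13549/75604 (U = -13549/(2*(-37802)) = -13549*(-1)/(2*37802) = -½*(-13549/37802) = 13549/75604 ≈ 0.17921)
t = 506 (t = 23 + 483 = 506)
((17602 - 1*(-16463)) + t)*(U - 44520) = ((17602 - 1*(-16463)) + 506)*(13549/75604 - 44520) = ((17602 + 16463) + 506)*(-3365876531/75604) = (34065 + 506)*(-3365876531/75604) = 34571*(-3365876531/75604) = -116361717553201/75604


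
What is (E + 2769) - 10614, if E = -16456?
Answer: -24301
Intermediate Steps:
(E + 2769) - 10614 = (-16456 + 2769) - 10614 = -13687 - 10614 = -24301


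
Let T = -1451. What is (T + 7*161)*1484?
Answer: -480816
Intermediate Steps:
(T + 7*161)*1484 = (-1451 + 7*161)*1484 = (-1451 + 1127)*1484 = -324*1484 = -480816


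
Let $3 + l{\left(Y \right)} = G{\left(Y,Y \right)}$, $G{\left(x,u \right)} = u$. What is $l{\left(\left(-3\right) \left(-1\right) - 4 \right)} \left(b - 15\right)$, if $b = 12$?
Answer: $12$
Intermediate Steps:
$l{\left(Y \right)} = -3 + Y$
$l{\left(\left(-3\right) \left(-1\right) - 4 \right)} \left(b - 15\right) = \left(-3 - 1\right) \left(12 - 15\right) = \left(-3 + \left(3 - 4\right)\right) \left(-3\right) = \left(-3 - 1\right) \left(-3\right) = \left(-4\right) \left(-3\right) = 12$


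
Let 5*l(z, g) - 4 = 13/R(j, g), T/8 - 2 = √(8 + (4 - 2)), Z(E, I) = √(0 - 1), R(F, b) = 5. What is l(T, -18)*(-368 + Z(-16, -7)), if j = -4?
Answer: -12144/25 + 33*I/25 ≈ -485.76 + 1.32*I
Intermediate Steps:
Z(E, I) = I (Z(E, I) = √(-1) = I)
T = 16 + 8*√10 (T = 16 + 8*√(8 + (4 - 2)) = 16 + 8*√(8 + 2) = 16 + 8*√10 ≈ 41.298)
l(z, g) = 33/25 (l(z, g) = ⅘ + (13/5)/5 = ⅘ + (13*(⅕))/5 = ⅘ + (⅕)*(13/5) = ⅘ + 13/25 = 33/25)
l(T, -18)*(-368 + Z(-16, -7)) = 33*(-368 + I)/25 = -12144/25 + 33*I/25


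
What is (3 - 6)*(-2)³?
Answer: 24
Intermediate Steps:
(3 - 6)*(-2)³ = -3*(-8) = 24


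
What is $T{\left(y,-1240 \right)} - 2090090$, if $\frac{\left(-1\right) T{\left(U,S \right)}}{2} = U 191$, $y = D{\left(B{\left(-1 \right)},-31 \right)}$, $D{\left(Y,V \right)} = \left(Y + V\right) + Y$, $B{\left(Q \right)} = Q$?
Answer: $-2077484$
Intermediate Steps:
$D{\left(Y,V \right)} = V + 2 Y$ ($D{\left(Y,V \right)} = \left(V + Y\right) + Y = V + 2 Y$)
$y = -33$ ($y = -31 + 2 \left(-1\right) = -31 - 2 = -33$)
$T{\left(U,S \right)} = - 382 U$ ($T{\left(U,S \right)} = - 2 U 191 = - 2 \cdot 191 U = - 382 U$)
$T{\left(y,-1240 \right)} - 2090090 = \left(-382\right) \left(-33\right) - 2090090 = 12606 - 2090090 = -2077484$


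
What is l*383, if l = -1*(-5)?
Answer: 1915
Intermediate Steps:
l = 5
l*383 = 5*383 = 1915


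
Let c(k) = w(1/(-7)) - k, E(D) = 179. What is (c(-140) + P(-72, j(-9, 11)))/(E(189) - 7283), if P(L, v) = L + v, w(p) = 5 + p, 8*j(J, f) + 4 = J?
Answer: -3989/397824 ≈ -0.010027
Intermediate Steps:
j(J, f) = -½ + J/8
c(k) = 34/7 - k (c(k) = (5 + 1/(-7)) - k = (5 - ⅐) - k = 34/7 - k)
(c(-140) + P(-72, j(-9, 11)))/(E(189) - 7283) = ((34/7 - 1*(-140)) + (-72 + (-½ + (⅛)*(-9))))/(179 - 7283) = ((34/7 + 140) + (-72 + (-½ - 9/8)))/(-7104) = (1014/7 + (-72 - 13/8))*(-1/7104) = (1014/7 - 589/8)*(-1/7104) = (3989/56)*(-1/7104) = -3989/397824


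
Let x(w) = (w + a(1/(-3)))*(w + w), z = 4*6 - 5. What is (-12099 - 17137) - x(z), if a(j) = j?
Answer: -89836/3 ≈ -29945.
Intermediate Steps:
z = 19 (z = 24 - 5 = 19)
x(w) = 2*w*(-⅓ + w) (x(w) = (w + 1/(-3))*(w + w) = (w - ⅓)*(2*w) = (-⅓ + w)*(2*w) = 2*w*(-⅓ + w))
(-12099 - 17137) - x(z) = (-12099 - 17137) - 2*19*(-1 + 3*19)/3 = -29236 - 2*19*(-1 + 57)/3 = -29236 - 2*19*56/3 = -29236 - 1*2128/3 = -29236 - 2128/3 = -89836/3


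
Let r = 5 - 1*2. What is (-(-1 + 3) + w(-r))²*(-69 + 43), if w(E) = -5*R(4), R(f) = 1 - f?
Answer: -4394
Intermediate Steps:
r = 3 (r = 5 - 2 = 3)
w(E) = 15 (w(E) = -5*(1 - 1*4) = -5*(1 - 4) = -5*(-3) = 15)
(-(-1 + 3) + w(-r))²*(-69 + 43) = (-(-1 + 3) + 15)²*(-69 + 43) = (-1*2 + 15)²*(-26) = (-2 + 15)²*(-26) = 13²*(-26) = 169*(-26) = -4394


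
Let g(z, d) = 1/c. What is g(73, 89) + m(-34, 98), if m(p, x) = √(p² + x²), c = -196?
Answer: -1/196 + 2*√2690 ≈ 103.73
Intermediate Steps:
g(z, d) = -1/196 (g(z, d) = 1/(-196) = -1/196)
g(73, 89) + m(-34, 98) = -1/196 + √((-34)² + 98²) = -1/196 + √(1156 + 9604) = -1/196 + √10760 = -1/196 + 2*√2690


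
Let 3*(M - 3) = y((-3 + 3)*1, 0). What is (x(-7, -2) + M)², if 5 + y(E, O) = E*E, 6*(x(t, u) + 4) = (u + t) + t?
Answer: 256/9 ≈ 28.444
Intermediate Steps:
x(t, u) = -4 + t/3 + u/6 (x(t, u) = -4 + ((u + t) + t)/6 = -4 + ((t + u) + t)/6 = -4 + (u + 2*t)/6 = -4 + (t/3 + u/6) = -4 + t/3 + u/6)
y(E, O) = -5 + E² (y(E, O) = -5 + E*E = -5 + E²)
M = 4/3 (M = 3 + (-5 + ((-3 + 3)*1)²)/3 = 3 + (-5 + (0*1)²)/3 = 3 + (-5 + 0²)/3 = 3 + (-5 + 0)/3 = 3 + (⅓)*(-5) = 3 - 5/3 = 4/3 ≈ 1.3333)
(x(-7, -2) + M)² = ((-4 + (⅓)*(-7) + (⅙)*(-2)) + 4/3)² = ((-4 - 7/3 - ⅓) + 4/3)² = (-20/3 + 4/3)² = (-16/3)² = 256/9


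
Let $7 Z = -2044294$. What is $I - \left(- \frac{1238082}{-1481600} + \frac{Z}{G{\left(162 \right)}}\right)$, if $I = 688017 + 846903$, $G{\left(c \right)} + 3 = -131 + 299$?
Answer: $\frac{37566516802367}{24446400} \approx 1.5367 \cdot 10^{6}$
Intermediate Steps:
$Z = -292042$ ($Z = \frac{1}{7} \left(-2044294\right) = -292042$)
$G{\left(c \right)} = 165$ ($G{\left(c \right)} = -3 + \left(-131 + 299\right) = -3 + 168 = 165$)
$I = 1534920$
$I - \left(- \frac{1238082}{-1481600} + \frac{Z}{G{\left(162 \right)}}\right) = 1534920 - \left(- \frac{1238082}{-1481600} - \frac{292042}{165}\right) = 1534920 - \left(\left(-1238082\right) \left(- \frac{1}{1481600}\right) - \frac{292042}{165}\right) = 1534920 - \left(\frac{619041}{740800} - \frac{292042}{165}\right) = 1534920 - - \frac{43248514367}{24446400} = 1534920 + \frac{43248514367}{24446400} = \frac{37566516802367}{24446400}$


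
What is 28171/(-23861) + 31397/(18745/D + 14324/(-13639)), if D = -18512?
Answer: -189167424466919509/12427499408923 ≈ -15222.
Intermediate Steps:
28171/(-23861) + 31397/(18745/D + 14324/(-13639)) = 28171/(-23861) + 31397/(18745/(-18512) + 14324/(-13639)) = 28171*(-1/23861) + 31397/(18745*(-1/18512) + 14324*(-1/13639)) = -28171/23861 + 31397/(-18745/18512 - 14324/13639) = -28171/23861 + 31397/(-520828943/252485168) = -28171/23861 + 31397*(-252485168/520828943) = -28171/23861 - 7927276819696/520828943 = -189167424466919509/12427499408923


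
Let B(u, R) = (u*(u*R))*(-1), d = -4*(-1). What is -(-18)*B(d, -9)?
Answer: 2592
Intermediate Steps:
d = 4
B(u, R) = -R*u² (B(u, R) = (u*(R*u))*(-1) = (R*u²)*(-1) = -R*u²)
-(-18)*B(d, -9) = -(-18)*(-1*(-9)*4²) = -(-18)*(-1*(-9)*16) = -(-18)*144 = -1*(-2592) = 2592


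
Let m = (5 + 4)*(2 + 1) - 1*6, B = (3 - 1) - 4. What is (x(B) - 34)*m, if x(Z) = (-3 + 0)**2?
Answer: -525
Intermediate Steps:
B = -2 (B = 2 - 4 = -2)
x(Z) = 9 (x(Z) = (-3)**2 = 9)
m = 21 (m = 9*3 - 6 = 27 - 6 = 21)
(x(B) - 34)*m = (9 - 34)*21 = -25*21 = -525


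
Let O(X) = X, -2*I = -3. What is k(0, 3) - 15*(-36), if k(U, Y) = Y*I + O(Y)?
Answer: 1095/2 ≈ 547.50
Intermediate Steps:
I = 3/2 (I = -½*(-3) = 3/2 ≈ 1.5000)
k(U, Y) = 5*Y/2 (k(U, Y) = Y*(3/2) + Y = 3*Y/2 + Y = 5*Y/2)
k(0, 3) - 15*(-36) = (5/2)*3 - 15*(-36) = 15/2 + 540 = 1095/2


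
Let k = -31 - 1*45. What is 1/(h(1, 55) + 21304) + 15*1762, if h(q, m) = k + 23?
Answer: 561663931/21251 ≈ 26430.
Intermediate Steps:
k = -76 (k = -31 - 45 = -76)
h(q, m) = -53 (h(q, m) = -76 + 23 = -53)
1/(h(1, 55) + 21304) + 15*1762 = 1/(-53 + 21304) + 15*1762 = 1/21251 + 26430 = 561663931/21251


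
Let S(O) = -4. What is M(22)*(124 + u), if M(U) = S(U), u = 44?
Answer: -672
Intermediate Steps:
M(U) = -4
M(22)*(124 + u) = -4*(124 + 44) = -4*168 = -672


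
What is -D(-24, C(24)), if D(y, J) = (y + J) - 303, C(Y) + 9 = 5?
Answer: 331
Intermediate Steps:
C(Y) = -4 (C(Y) = -9 + 5 = -4)
D(y, J) = -303 + J + y (D(y, J) = (J + y) - 303 = -303 + J + y)
-D(-24, C(24)) = -(-303 - 4 - 24) = -1*(-331) = 331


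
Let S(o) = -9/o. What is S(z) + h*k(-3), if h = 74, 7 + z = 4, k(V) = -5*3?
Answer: -1107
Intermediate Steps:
k(V) = -15
z = -3 (z = -7 + 4 = -3)
S(z) + h*k(-3) = -9/(-3) + 74*(-15) = -9*(-⅓) - 1110 = 3 - 1110 = -1107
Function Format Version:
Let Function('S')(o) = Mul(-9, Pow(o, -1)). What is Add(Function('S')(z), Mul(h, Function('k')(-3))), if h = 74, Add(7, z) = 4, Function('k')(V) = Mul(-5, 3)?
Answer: -1107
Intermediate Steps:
Function('k')(V) = -15
z = -3 (z = Add(-7, 4) = -3)
Add(Function('S')(z), Mul(h, Function('k')(-3))) = Add(Mul(-9, Pow(-3, -1)), Mul(74, -15)) = Add(Mul(-9, Rational(-1, 3)), -1110) = Add(3, -1110) = -1107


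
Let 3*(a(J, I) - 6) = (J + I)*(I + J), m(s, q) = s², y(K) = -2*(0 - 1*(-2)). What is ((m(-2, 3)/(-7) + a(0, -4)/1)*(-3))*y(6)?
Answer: 904/7 ≈ 129.14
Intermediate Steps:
y(K) = -4 (y(K) = -2*(0 + 2) = -2*2 = -4)
a(J, I) = 6 + (I + J)²/3 (a(J, I) = 6 + ((J + I)*(I + J))/3 = 6 + ((I + J)*(I + J))/3 = 6 + (I + J)²/3)
((m(-2, 3)/(-7) + a(0, -4)/1)*(-3))*y(6) = (((-2)²/(-7) + (6 + (-4 + 0)²/3)/1)*(-3))*(-4) = ((4*(-⅐) + (6 + (⅓)*(-4)²)*1)*(-3))*(-4) = ((-4/7 + (6 + (⅓)*16)*1)*(-3))*(-4) = ((-4/7 + (6 + 16/3)*1)*(-3))*(-4) = ((-4/7 + (34/3)*1)*(-3))*(-4) = ((-4/7 + 34/3)*(-3))*(-4) = ((226/21)*(-3))*(-4) = -226/7*(-4) = 904/7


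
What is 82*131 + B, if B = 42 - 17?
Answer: 10767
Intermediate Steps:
B = 25
82*131 + B = 82*131 + 25 = 10742 + 25 = 10767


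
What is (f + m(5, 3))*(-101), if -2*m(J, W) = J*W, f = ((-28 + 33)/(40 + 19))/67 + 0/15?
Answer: 5987785/7906 ≈ 757.37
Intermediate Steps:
f = 5/3953 (f = (5/59)*(1/67) + 0*(1/15) = (5*(1/59))*(1/67) + 0 = (5/59)*(1/67) + 0 = 5/3953 + 0 = 5/3953 ≈ 0.0012649)
m(J, W) = -J*W/2
(f + m(5, 3))*(-101) = (5/3953 - ½*5*3)*(-101) = (5/3953 - 15/2)*(-101) = -59285/7906*(-101) = 5987785/7906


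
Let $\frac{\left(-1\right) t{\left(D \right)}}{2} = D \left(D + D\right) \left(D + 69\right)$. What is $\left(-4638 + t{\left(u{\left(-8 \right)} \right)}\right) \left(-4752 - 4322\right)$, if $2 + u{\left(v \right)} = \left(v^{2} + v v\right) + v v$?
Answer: $339406055612$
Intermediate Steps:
$u{\left(v \right)} = -2 + 3 v^{2}$ ($u{\left(v \right)} = -2 + \left(\left(v^{2} + v v\right) + v v\right) = -2 + \left(\left(v^{2} + v^{2}\right) + v^{2}\right) = -2 + \left(2 v^{2} + v^{2}\right) = -2 + 3 v^{2}$)
$t{\left(D \right)} = - 4 D^{2} \left(69 + D\right)$ ($t{\left(D \right)} = - 2 D \left(D + D\right) \left(D + 69\right) = - 2 D 2 D \left(69 + D\right) = - 2 \cdot 2 D^{2} \left(69 + D\right) = - 4 D^{2} \left(69 + D\right)$)
$\left(-4638 + t{\left(u{\left(-8 \right)} \right)}\right) \left(-4752 - 4322\right) = \left(-4638 + 4 \left(-2 + 3 \left(-8\right)^{2}\right)^{2} \left(-69 - \left(-2 + 3 \left(-8\right)^{2}\right)\right)\right) \left(-4752 - 4322\right) = \left(-4638 + 4 \left(-2 + 3 \cdot 64\right)^{2} \left(-69 - \left(-2 + 3 \cdot 64\right)\right)\right) \left(-9074\right) = \left(-4638 + 4 \left(-2 + 192\right)^{2} \left(-69 - \left(-2 + 192\right)\right)\right) \left(-9074\right) = \left(-4638 + 4 \cdot 190^{2} \left(-69 - 190\right)\right) \left(-9074\right) = \left(-4638 + 4 \cdot 36100 \left(-69 - 190\right)\right) \left(-9074\right) = \left(-4638 + 4 \cdot 36100 \left(-259\right)\right) \left(-9074\right) = \left(-4638 - 37399600\right) \left(-9074\right) = \left(-37404238\right) \left(-9074\right) = 339406055612$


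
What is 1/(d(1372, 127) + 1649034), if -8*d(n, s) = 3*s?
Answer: 8/13191891 ≈ 6.0643e-7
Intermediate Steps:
d(n, s) = -3*s/8
1/(d(1372, 127) + 1649034) = 1/(-3/8*127 + 1649034) = 1/(-381/8 + 1649034) = 1/(13191891/8) = 8/13191891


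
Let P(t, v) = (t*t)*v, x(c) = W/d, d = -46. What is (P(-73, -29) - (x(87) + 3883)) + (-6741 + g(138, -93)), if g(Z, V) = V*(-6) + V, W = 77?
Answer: -7576123/46 ≈ -1.6470e+5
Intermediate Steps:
g(Z, V) = -5*V (g(Z, V) = -6*V + V = -5*V)
x(c) = -77/46 (x(c) = 77/(-46) = 77*(-1/46) = -77/46)
P(t, v) = v*t² (P(t, v) = t²*v = v*t²)
(P(-73, -29) - (x(87) + 3883)) + (-6741 + g(138, -93)) = (-29*(-73)² - (-77/46 + 3883)) + (-6741 - 5*(-93)) = (-29*5329 - 1*178541/46) + (-6741 + 465) = (-154541 - 178541/46) - 6276 = -7287427/46 - 6276 = -7576123/46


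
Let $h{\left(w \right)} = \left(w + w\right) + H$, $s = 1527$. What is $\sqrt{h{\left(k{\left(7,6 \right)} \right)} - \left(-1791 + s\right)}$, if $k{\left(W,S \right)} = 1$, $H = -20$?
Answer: $\sqrt{246} \approx 15.684$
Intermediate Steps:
$h{\left(w \right)} = -20 + 2 w$ ($h{\left(w \right)} = \left(w + w\right) - 20 = 2 w - 20 = -20 + 2 w$)
$\sqrt{h{\left(k{\left(7,6 \right)} \right)} - \left(-1791 + s\right)} = \sqrt{\left(-20 + 2 \cdot 1\right) + \left(1791 - 1527\right)} = \sqrt{\left(-20 + 2\right) + \left(1791 - 1527\right)} = \sqrt{-18 + 264} = \sqrt{246}$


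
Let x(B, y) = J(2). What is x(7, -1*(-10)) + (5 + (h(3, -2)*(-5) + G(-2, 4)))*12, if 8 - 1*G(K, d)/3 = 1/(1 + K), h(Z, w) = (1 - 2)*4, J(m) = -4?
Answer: 620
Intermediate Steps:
x(B, y) = -4
h(Z, w) = -4 (h(Z, w) = -1*4 = -4)
G(K, d) = 24 - 3/(1 + K)
x(7, -1*(-10)) + (5 + (h(3, -2)*(-5) + G(-2, 4)))*12 = -4 + (5 + (-4*(-5) + 3*(7 + 8*(-2))/(1 - 2)))*12 = -4 + (5 + (20 + 3*(7 - 16)/(-1)))*12 = -4 + (5 + (20 + 3*(-1)*(-9)))*12 = -4 + (5 + (20 + 27))*12 = -4 + (5 + 47)*12 = -4 + 52*12 = -4 + 624 = 620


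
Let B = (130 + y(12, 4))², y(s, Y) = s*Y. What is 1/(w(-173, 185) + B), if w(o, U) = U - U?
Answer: 1/31684 ≈ 3.1562e-5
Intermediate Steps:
w(o, U) = 0
y(s, Y) = Y*s
B = 31684 (B = (130 + 4*12)² = (130 + 48)² = 178² = 31684)
1/(w(-173, 185) + B) = 1/(0 + 31684) = 1/31684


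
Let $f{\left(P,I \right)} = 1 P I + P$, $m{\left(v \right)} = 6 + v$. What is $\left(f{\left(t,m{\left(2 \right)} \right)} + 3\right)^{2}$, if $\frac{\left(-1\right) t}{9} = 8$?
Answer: $416025$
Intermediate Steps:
$t = -72$ ($t = \left(-9\right) 8 = -72$)
$f{\left(P,I \right)} = P + I P$ ($f{\left(P,I \right)} = P I + P = I P + P = P + I P$)
$\left(f{\left(t,m{\left(2 \right)} \right)} + 3\right)^{2} = \left(- 72 \left(1 + \left(6 + 2\right)\right) + 3\right)^{2} = \left(- 72 \left(1 + 8\right) + 3\right)^{2} = \left(\left(-72\right) 9 + 3\right)^{2} = \left(-648 + 3\right)^{2} = \left(-645\right)^{2} = 416025$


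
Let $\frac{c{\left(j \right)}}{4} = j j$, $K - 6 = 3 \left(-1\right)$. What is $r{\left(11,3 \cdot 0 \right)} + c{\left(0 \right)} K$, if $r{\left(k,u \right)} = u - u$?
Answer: $0$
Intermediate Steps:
$K = 3$ ($K = 6 + 3 \left(-1\right) = 6 - 3 = 3$)
$c{\left(j \right)} = 4 j^{2}$ ($c{\left(j \right)} = 4 j j = 4 j^{2}$)
$r{\left(k,u \right)} = 0$
$r{\left(11,3 \cdot 0 \right)} + c{\left(0 \right)} K = 0 + 4 \cdot 0^{2} \cdot 3 = 0 + 4 \cdot 0 \cdot 3 = 0 + 0 \cdot 3 = 0 + 0 = 0$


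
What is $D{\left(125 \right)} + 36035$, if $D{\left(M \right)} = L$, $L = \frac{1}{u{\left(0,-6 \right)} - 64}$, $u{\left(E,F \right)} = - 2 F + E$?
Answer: $\frac{1873819}{52} \approx 36035.0$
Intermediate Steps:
$u{\left(E,F \right)} = E - 2 F$
$L = - \frac{1}{52}$ ($L = \frac{1}{\left(0 - -12\right) - 64} = \frac{1}{\left(0 + 12\right) - 64} = \frac{1}{12 - 64} = \frac{1}{-52} = - \frac{1}{52} \approx -0.019231$)
$D{\left(M \right)} = - \frac{1}{52}$
$D{\left(125 \right)} + 36035 = - \frac{1}{52} + 36035 = \frac{1873819}{52}$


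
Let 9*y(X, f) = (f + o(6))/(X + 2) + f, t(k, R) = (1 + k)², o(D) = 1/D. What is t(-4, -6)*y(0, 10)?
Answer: 181/12 ≈ 15.083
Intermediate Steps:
y(X, f) = f/9 + (⅙ + f)/(9*(2 + X)) (y(X, f) = ((f + 1/6)/(X + 2) + f)/9 = ((f + ⅙)/(2 + X) + f)/9 = ((⅙ + f)/(2 + X) + f)/9 = (f + (⅙ + f)/(2 + X))/9 = f/9 + (⅙ + f)/(9*(2 + X)))
t(-4, -6)*y(0, 10) = (1 - 4)²*((1 + 18*10 + 6*0*10)/(54*(2 + 0))) = (-3)²*((1/54)*(1 + 180 + 0)/2) = 9*((1/54)*(½)*181) = 9*(181/108) = 181/12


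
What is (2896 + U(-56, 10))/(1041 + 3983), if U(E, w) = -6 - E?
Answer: 1473/2512 ≈ 0.58639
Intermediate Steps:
(2896 + U(-56, 10))/(1041 + 3983) = (2896 + (-6 - 1*(-56)))/(1041 + 3983) = (2896 + (-6 + 56))/5024 = (2896 + 50)*(1/5024) = 2946*(1/5024) = 1473/2512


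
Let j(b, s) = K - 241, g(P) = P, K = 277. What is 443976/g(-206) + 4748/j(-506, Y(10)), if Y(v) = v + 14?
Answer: -1875631/927 ≈ -2023.3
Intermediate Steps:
Y(v) = 14 + v
j(b, s) = 36 (j(b, s) = 277 - 241 = 36)
443976/g(-206) + 4748/j(-506, Y(10)) = 443976/(-206) + 4748/36 = 443976*(-1/206) + 4748*(1/36) = -221988/103 + 1187/9 = -1875631/927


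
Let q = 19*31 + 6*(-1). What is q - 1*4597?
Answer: -4014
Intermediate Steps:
q = 583 (q = 589 - 6 = 583)
q - 1*4597 = 583 - 1*4597 = 583 - 4597 = -4014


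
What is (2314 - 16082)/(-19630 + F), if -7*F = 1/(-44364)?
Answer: 4275624864/6096057239 ≈ 0.70138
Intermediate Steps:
F = 1/310548 (F = -1/7/(-44364) = -1/7*(-1/44364) = 1/310548 ≈ 3.2201e-6)
(2314 - 16082)/(-19630 + F) = (2314 - 16082)/(-19630 + 1/310548) = -13768/(-6096057239/310548) = -13768*(-310548/6096057239) = 4275624864/6096057239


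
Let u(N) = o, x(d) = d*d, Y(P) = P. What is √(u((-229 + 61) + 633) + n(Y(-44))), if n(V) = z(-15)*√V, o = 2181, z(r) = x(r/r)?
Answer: √(2181 + 2*I*√11) ≈ 46.701 + 0.07102*I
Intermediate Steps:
x(d) = d²
z(r) = 1 (z(r) = (r/r)² = 1² = 1)
n(V) = √V (n(V) = 1*√V = √V)
u(N) = 2181
√(u((-229 + 61) + 633) + n(Y(-44))) = √(2181 + √(-44)) = √(2181 + 2*I*√11)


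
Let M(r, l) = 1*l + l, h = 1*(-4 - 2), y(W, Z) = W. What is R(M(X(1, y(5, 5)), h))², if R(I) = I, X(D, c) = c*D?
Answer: 144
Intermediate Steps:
h = -6 (h = 1*(-6) = -6)
X(D, c) = D*c
M(r, l) = 2*l (M(r, l) = l + l = 2*l)
R(M(X(1, y(5, 5)), h))² = (2*(-6))² = (-12)² = 144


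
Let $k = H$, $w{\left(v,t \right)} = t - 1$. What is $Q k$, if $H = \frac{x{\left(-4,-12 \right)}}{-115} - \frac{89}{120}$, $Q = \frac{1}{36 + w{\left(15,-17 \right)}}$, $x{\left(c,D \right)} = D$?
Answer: $- \frac{1759}{49680} \approx -0.035407$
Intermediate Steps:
$w{\left(v,t \right)} = -1 + t$ ($w{\left(v,t \right)} = t - 1 = -1 + t$)
$Q = \frac{1}{18}$ ($Q = \frac{1}{36 - 18} = \frac{1}{18} \approx 0.055556$)
$H = - \frac{1759}{2760}$ ($H = - \frac{12}{-115} - \frac{89}{120} = \left(-12\right) \left(- \frac{1}{115}\right) - \frac{89}{120} = \frac{12}{115} - \frac{89}{120} = - \frac{1759}{2760} \approx -0.63732$)
$k = - \frac{1759}{2760} \approx -0.63732$
$Q k = \frac{1}{18} \left(- \frac{1759}{2760}\right) = - \frac{1759}{49680}$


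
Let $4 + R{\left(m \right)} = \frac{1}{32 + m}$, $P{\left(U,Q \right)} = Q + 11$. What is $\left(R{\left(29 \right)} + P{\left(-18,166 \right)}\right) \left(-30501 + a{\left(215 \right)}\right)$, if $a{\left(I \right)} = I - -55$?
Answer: $- \frac{319057974}{61} \approx -5.2305 \cdot 10^{6}$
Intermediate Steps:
$a{\left(I \right)} = 55 + I$ ($a{\left(I \right)} = I + 55 = 55 + I$)
$P{\left(U,Q \right)} = 11 + Q$
$R{\left(m \right)} = -4 + \frac{1}{32 + m}$
$\left(R{\left(29 \right)} + P{\left(-18,166 \right)}\right) \left(-30501 + a{\left(215 \right)}\right) = \left(\frac{-127 - 116}{32 + 29} + \left(11 + 166\right)\right) \left(-30501 + \left(55 + 215\right)\right) = \left(\frac{-127 - 116}{61} + 177\right) \left(-30501 + 270\right) = \left(\frac{1}{61} \left(-243\right) + 177\right) \left(-30231\right) = \left(- \frac{243}{61} + 177\right) \left(-30231\right) = \frac{10554}{61} \left(-30231\right) = - \frac{319057974}{61}$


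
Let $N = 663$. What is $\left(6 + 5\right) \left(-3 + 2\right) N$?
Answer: $-7293$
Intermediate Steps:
$\left(6 + 5\right) \left(-3 + 2\right) N = \left(6 + 5\right) \left(-3 + 2\right) 663 = 11 \left(-1\right) 663 = \left(-11\right) 663 = -7293$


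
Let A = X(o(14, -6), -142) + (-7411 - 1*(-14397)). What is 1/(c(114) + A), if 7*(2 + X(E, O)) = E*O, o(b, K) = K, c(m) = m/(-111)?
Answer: 259/1840114 ≈ 0.00014075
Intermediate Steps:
c(m) = -m/111 (c(m) = m*(-1/111) = -m/111)
X(E, O) = -2 + E*O/7 (X(E, O) = -2 + (E*O)/7 = -2 + E*O/7)
A = 49740/7 (A = (-2 + (⅐)*(-6)*(-142)) + (-7411 - 1*(-14397)) = (-2 + 852/7) + (-7411 + 14397) = 838/7 + 6986 = 49740/7 ≈ 7105.7)
1/(c(114) + A) = 1/(-1/111*114 + 49740/7) = 1/(-38/37 + 49740/7) = 1/(1840114/259) = 259/1840114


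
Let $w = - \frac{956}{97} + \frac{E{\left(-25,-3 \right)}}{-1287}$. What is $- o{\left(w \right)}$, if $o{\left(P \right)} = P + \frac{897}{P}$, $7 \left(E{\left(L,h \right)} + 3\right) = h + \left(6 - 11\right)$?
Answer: $\frac{759126157119394}{7523863890543} \approx 100.9$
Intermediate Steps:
$E{\left(L,h \right)} = - \frac{26}{7} + \frac{h}{7}$ ($E{\left(L,h \right)} = -3 + \frac{h + \left(6 - 11\right)}{7} = -3 + \frac{h - 5}{7} = -3 + \frac{-5 + h}{7} = -3 + \left(- \frac{5}{7} + \frac{h}{7}\right) = - \frac{26}{7} + \frac{h}{7}$)
$w = - \frac{8609791}{873873}$ ($w = - \frac{956}{97} + \frac{- \frac{26}{7} + \frac{1}{7} \left(-3\right)}{-1287} = \left(-956\right) \frac{1}{97} + \left(- \frac{26}{7} - \frac{3}{7}\right) \left(- \frac{1}{1287}\right) = - \frac{956}{97} - - \frac{29}{9009} = - \frac{956}{97} + \frac{29}{9009} = - \frac{8609791}{873873} \approx -9.8524$)
$- o{\left(w \right)} = - (- \frac{8609791}{873873} + \frac{897}{- \frac{8609791}{873873}}) = - (- \frac{8609791}{873873} + 897 \left(- \frac{873873}{8609791}\right)) = - (- \frac{8609791}{873873} - \frac{783864081}{8609791}) = \left(-1\right) \left(- \frac{759126157119394}{7523863890543}\right) = \frac{759126157119394}{7523863890543}$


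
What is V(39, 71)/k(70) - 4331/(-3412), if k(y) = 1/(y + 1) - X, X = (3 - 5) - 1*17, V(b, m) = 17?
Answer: 4982567/2303100 ≈ 2.1634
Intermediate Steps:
X = -19 (X = -2 - 17 = -19)
k(y) = 19 + 1/(1 + y) (k(y) = 1/(y + 1) - 1*(-19) = 1/(1 + y) + 19 = 19 + 1/(1 + y))
V(39, 71)/k(70) - 4331/(-3412) = 17/(((20 + 19*70)/(1 + 70))) - 4331/(-3412) = 17/(((20 + 1330)/71)) - 4331*(-1/3412) = 17/(((1/71)*1350)) + 4331/3412 = 17/(1350/71) + 4331/3412 = 17*(71/1350) + 4331/3412 = 1207/1350 + 4331/3412 = 4982567/2303100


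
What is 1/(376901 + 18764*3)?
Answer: 1/433193 ≈ 2.3084e-6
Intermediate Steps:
1/(376901 + 18764*3) = 1/(376901 + 56292) = 1/433193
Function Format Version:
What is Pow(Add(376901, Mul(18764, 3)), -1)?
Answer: Rational(1, 433193) ≈ 2.3084e-6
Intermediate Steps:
Pow(Add(376901, Mul(18764, 3)), -1) = Pow(Add(376901, 56292), -1) = Pow(433193, -1) = Rational(1, 433193)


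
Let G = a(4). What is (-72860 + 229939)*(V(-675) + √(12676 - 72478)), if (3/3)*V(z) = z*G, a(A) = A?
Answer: -424113300 + 157079*I*√59802 ≈ -4.2411e+8 + 3.8413e+7*I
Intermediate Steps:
G = 4
V(z) = 4*z (V(z) = z*4 = 4*z)
(-72860 + 229939)*(V(-675) + √(12676 - 72478)) = (-72860 + 229939)*(4*(-675) + √(12676 - 72478)) = 157079*(-2700 + √(-59802)) = 157079*(-2700 + I*√59802) = -424113300 + 157079*I*√59802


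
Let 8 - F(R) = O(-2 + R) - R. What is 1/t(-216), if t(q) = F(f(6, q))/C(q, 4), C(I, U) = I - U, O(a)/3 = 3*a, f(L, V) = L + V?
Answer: -110/853 ≈ -0.12896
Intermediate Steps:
O(a) = 9*a (O(a) = 3*(3*a) = 9*a)
F(R) = 26 - 8*R (F(R) = 8 - (9*(-2 + R) - R) = 8 - ((-18 + 9*R) - R) = 8 - (-18 + 8*R) = 8 + (18 - 8*R) = 26 - 8*R)
t(q) = (-22 - 8*q)/(-4 + q) (t(q) = (26 - 8*(6 + q))/(q - 1*4) = (26 + (-48 - 8*q))/(q - 4) = (-22 - 8*q)/(-4 + q))
1/t(-216) = 1/(2*(-11 - 4*(-216))/(-4 - 216)) = 1/(2*(-11 + 864)/(-220)) = 1/(2*(-1/220)*853) = 1/(-853/110) = -110/853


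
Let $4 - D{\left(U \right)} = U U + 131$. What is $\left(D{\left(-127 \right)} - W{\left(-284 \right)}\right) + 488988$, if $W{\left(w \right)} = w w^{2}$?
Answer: $23379036$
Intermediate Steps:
$W{\left(w \right)} = w^{3}$
$D{\left(U \right)} = -127 - U^{2}$ ($D{\left(U \right)} = 4 - \left(U U + 131\right) = 4 - \left(U^{2} + 131\right) = 4 - \left(131 + U^{2}\right) = -127 - U^{2}$)
$\left(D{\left(-127 \right)} - W{\left(-284 \right)}\right) + 488988 = \left(\left(-127 - \left(-127\right)^{2}\right) - \left(-284\right)^{3}\right) + 488988 = \left(\left(-127 - 16129\right) - -22906304\right) + 488988 = \left(\left(-127 - 16129\right) + 22906304\right) + 488988 = \left(-16256 + 22906304\right) + 488988 = 22890048 + 488988 = 23379036$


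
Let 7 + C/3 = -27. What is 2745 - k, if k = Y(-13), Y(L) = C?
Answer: 2847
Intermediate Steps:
C = -102 (C = -21 + 3*(-27) = -21 - 81 = -102)
Y(L) = -102
k = -102
2745 - k = 2745 - 1*(-102) = 2745 + 102 = 2847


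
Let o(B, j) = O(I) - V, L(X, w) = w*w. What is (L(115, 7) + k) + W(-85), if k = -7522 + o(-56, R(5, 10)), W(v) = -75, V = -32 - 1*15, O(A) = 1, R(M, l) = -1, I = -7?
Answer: -7500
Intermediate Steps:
V = -47 (V = -32 - 15 = -47)
L(X, w) = w²
o(B, j) = 48 (o(B, j) = 1 - 1*(-47) = 1 + 47 = 48)
k = -7474 (k = -7522 + 48 = -7474)
(L(115, 7) + k) + W(-85) = (7² - 7474) - 75 = (49 - 7474) - 75 = -7425 - 75 = -7500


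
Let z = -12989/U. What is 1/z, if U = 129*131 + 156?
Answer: -17055/12989 ≈ -1.3130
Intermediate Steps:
U = 17055 (U = 16899 + 156 = 17055)
z = -12989/17055 ≈ -0.76159
1/z = 1/(-12989/17055) = -17055/12989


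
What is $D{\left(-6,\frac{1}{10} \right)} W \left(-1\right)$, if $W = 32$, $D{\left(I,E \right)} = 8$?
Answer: $-256$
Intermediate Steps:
$D{\left(-6,\frac{1}{10} \right)} W \left(-1\right) = 8 \cdot 32 \left(-1\right) = 256 \left(-1\right) = -256$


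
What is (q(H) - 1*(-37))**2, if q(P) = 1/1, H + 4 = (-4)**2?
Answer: 1444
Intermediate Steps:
H = 12 (H = -4 + (-4)**2 = -4 + 16 = 12)
q(P) = 1
(q(H) - 1*(-37))**2 = (1 - 1*(-37))**2 = (1 + 37)**2 = 38**2 = 1444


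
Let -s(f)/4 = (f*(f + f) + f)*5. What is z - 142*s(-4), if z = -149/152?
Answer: 12086891/152 ≈ 79519.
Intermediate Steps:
z = -149/152 (z = -149*1/152 = -149/152 ≈ -0.98026)
s(f) = -40*f² - 20*f (s(f) = -4*(f*(f + f) + f)*5 = -4*(f*(2*f) + f)*5 = -4*(2*f² + f)*5 = -4*(f + 2*f²)*5 = -4*(5*f + 10*f²) = -40*f² - 20*f)
z - 142*s(-4) = -149/152 - (-2840)*(-4)*(1 + 2*(-4)) = -149/152 - (-2840)*(-4)*(1 - 8) = -149/152 - (-2840)*(-4)*(-7) = -149/152 - 142*(-560) = -149/152 + 79520 = 12086891/152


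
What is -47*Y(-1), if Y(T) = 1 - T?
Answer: -94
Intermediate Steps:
-47*Y(-1) = -47*(1 - 1*(-1)) = -47*(1 + 1) = -47*2 = -94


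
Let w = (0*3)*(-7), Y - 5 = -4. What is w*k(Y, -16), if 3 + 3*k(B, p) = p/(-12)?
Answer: 0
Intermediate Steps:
Y = 1 (Y = 5 - 4 = 1)
w = 0 (w = 0*(-7) = 0)
k(B, p) = -1 - p/36 (k(B, p) = -1 + (p/(-12))/3 = -1 + (p*(-1/12))/3 = -1 + (-p/12)/3 = -1 - p/36)
w*k(Y, -16) = 0*(-1 - 1/36*(-16)) = 0*(-1 + 4/9) = 0*(-5/9) = 0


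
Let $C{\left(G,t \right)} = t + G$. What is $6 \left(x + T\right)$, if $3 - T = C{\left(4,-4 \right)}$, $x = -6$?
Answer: $-18$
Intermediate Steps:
$C{\left(G,t \right)} = G + t$
$T = 3$ ($T = 3 - \left(4 - 4\right) = 3 - 0 = 3 + 0 = 3$)
$6 \left(x + T\right) = 6 \left(-6 + 3\right) = 6 \left(-3\right) = -18$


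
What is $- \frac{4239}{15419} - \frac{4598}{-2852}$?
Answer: $\frac{29403467}{21987494} \approx 1.3373$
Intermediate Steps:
$- \frac{4239}{15419} - \frac{4598}{-2852} = \left(-4239\right) \frac{1}{15419} - - \frac{2299}{1426} = - \frac{4239}{15419} + \frac{2299}{1426} = \frac{29403467}{21987494}$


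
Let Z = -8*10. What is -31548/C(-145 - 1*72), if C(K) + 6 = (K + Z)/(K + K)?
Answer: 4563944/769 ≈ 5934.9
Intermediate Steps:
Z = -80
C(K) = -6 + (-80 + K)/(2*K) (C(K) = -6 + (K - 80)/(K + K) = -6 + (-80 + K)/((2*K)) = -6 + (-80 + K)*(1/(2*K)) = -6 + (-80 + K)/(2*K))
-31548/C(-145 - 1*72) = -31548/(-11/2 - 40/(-145 - 1*72)) = -31548/(-11/2 - 40/(-145 - 72)) = -31548/(-11/2 - 40/(-217)) = -31548/(-11/2 - 40*(-1/217)) = -31548/(-11/2 + 40/217) = -31548/(-2307/434) = -31548*(-434/2307) = 4563944/769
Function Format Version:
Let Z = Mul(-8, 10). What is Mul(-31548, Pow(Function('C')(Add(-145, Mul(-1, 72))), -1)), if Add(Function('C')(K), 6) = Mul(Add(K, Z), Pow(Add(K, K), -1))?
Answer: Rational(4563944, 769) ≈ 5934.9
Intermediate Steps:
Z = -80
Function('C')(K) = Add(-6, Mul(Rational(1, 2), Pow(K, -1), Add(-80, K))) (Function('C')(K) = Add(-6, Mul(Add(K, -80), Pow(Add(K, K), -1))) = Add(-6, Mul(Add(-80, K), Pow(Mul(2, K), -1))) = Add(-6, Mul(Add(-80, K), Mul(Rational(1, 2), Pow(K, -1)))) = Add(-6, Mul(Rational(1, 2), Pow(K, -1), Add(-80, K))))
Mul(-31548, Pow(Function('C')(Add(-145, Mul(-1, 72))), -1)) = Mul(-31548, Pow(Add(Rational(-11, 2), Mul(-40, Pow(Add(-145, Mul(-1, 72)), -1))), -1)) = Mul(-31548, Pow(Add(Rational(-11, 2), Mul(-40, Pow(Add(-145, -72), -1))), -1)) = Mul(-31548, Pow(Add(Rational(-11, 2), Mul(-40, Pow(-217, -1))), -1)) = Mul(-31548, Pow(Add(Rational(-11, 2), Mul(-40, Rational(-1, 217))), -1)) = Mul(-31548, Pow(Add(Rational(-11, 2), Rational(40, 217)), -1)) = Mul(-31548, Pow(Rational(-2307, 434), -1)) = Mul(-31548, Rational(-434, 2307)) = Rational(4563944, 769)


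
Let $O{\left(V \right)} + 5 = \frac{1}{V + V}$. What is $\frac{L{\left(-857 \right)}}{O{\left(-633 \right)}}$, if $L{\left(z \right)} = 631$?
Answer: $- \frac{798846}{6331} \approx -126.18$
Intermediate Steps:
$O{\left(V \right)} = -5 + \frac{1}{2 V}$ ($O{\left(V \right)} = -5 + \frac{1}{V + V} = -5 + \frac{1}{2 V}$)
$\frac{L{\left(-857 \right)}}{O{\left(-633 \right)}} = \frac{631}{-5 + \frac{1}{2 \left(-633\right)}} = \frac{631}{-5 + \frac{1}{2} \left(- \frac{1}{633}\right)} = \frac{631}{-5 - \frac{1}{1266}} = \frac{631}{- \frac{6331}{1266}} = 631 \left(- \frac{1266}{6331}\right) = - \frac{798846}{6331}$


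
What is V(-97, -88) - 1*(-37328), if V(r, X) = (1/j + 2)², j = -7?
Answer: 1829241/49 ≈ 37331.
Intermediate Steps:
V(r, X) = 169/49 (V(r, X) = (1/(-7) + 2)² = (-⅐ + 2)² = (13/7)² = 169/49)
V(-97, -88) - 1*(-37328) = 169/49 - 1*(-37328) = 169/49 + 37328 = 1829241/49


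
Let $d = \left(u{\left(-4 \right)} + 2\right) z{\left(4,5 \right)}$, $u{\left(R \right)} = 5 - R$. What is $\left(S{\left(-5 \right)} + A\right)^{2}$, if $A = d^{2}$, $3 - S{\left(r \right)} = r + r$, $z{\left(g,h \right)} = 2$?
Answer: $247009$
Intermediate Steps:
$S{\left(r \right)} = 3 - 2 r$ ($S{\left(r \right)} = 3 - \left(r + r\right) = 3 - 2 r$)
$d = 22$ ($d = \left(\left(5 - -4\right) + 2\right) 2 = \left(\left(5 + 4\right) + 2\right) 2 = \left(9 + 2\right) 2 = 11 \cdot 2 = 22$)
$A = 484$ ($A = 22^{2} = 484$)
$\left(S{\left(-5 \right)} + A\right)^{2} = \left(\left(3 - -10\right) + 484\right)^{2} = \left(\left(3 + 10\right) + 484\right)^{2} = \left(13 + 484\right)^{2} = 497^{2} = 247009$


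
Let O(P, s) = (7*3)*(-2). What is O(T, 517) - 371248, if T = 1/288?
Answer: -371290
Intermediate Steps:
T = 1/288 ≈ 0.0034722
O(P, s) = -42 (O(P, s) = 21*(-2) = -42)
O(T, 517) - 371248 = -42 - 371248 = -371290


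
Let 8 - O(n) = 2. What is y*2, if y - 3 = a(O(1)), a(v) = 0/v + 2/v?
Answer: 20/3 ≈ 6.6667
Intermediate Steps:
O(n) = 6 (O(n) = 8 - 1*2 = 8 - 2 = 6)
a(v) = 2/v (a(v) = 0 + 2/v = 2/v)
y = 10/3 (y = 3 + 2/6 = 3 + 2*(1/6) = 3 + 1/3 = 10/3 ≈ 3.3333)
y*2 = (10/3)*2 = 20/3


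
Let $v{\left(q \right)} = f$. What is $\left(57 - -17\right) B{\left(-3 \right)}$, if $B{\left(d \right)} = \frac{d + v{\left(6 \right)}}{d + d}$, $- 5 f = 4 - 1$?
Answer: $\frac{222}{5} \approx 44.4$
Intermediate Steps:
$f = - \frac{3}{5}$ ($f = - \frac{4 - 1}{5} = \left(- \frac{1}{5}\right) 3 = - \frac{3}{5} \approx -0.6$)
$v{\left(q \right)} = - \frac{3}{5}$
$B{\left(d \right)} = \frac{- \frac{3}{5} + d}{2 d}$ ($B{\left(d \right)} = \frac{d - \frac{3}{5}}{d + d} = \frac{- \frac{3}{5} + d}{2 d}$)
$\left(57 - -17\right) B{\left(-3 \right)} = \left(57 - -17\right) \frac{-3 + 5 \left(-3\right)}{10 \left(-3\right)} = \left(57 + 17\right) \frac{1}{10} \left(- \frac{1}{3}\right) \left(-3 - 15\right) = 74 \cdot \frac{1}{10} \left(- \frac{1}{3}\right) \left(-18\right) = 74 \cdot \frac{3}{5} = \frac{222}{5}$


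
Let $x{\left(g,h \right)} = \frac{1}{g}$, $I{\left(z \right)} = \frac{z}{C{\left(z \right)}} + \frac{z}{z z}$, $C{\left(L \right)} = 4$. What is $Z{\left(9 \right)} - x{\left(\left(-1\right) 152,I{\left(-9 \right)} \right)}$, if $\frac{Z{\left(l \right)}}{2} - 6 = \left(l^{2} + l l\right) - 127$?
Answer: $\frac{12465}{152} \approx 82.007$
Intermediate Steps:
$I{\left(z \right)} = \frac{1}{z} + \frac{z}{4}$ ($I{\left(z \right)} = \frac{z}{4} + \frac{z}{z z} = z \frac{1}{4} + \frac{z}{z^{2}} = \frac{z}{4} + \frac{z}{z^{2}} = \frac{z}{4} + \frac{1}{z} = \frac{1}{z} + \frac{z}{4}$)
$Z{\left(l \right)} = -242 + 4 l^{2}$ ($Z{\left(l \right)} = 12 + 2 \left(\left(l^{2} + l l\right) - 127\right) = 12 + 2 \left(\left(l^{2} + l^{2}\right) - 127\right) = 12 + 2 \left(2 l^{2} - 127\right) = 12 + 2 \left(-127 + 2 l^{2}\right) = 12 + \left(-254 + 4 l^{2}\right) = -242 + 4 l^{2}$)
$Z{\left(9 \right)} - x{\left(\left(-1\right) 152,I{\left(-9 \right)} \right)} = \left(-242 + 4 \cdot 9^{2}\right) - \frac{1}{\left(-1\right) 152} = \left(-242 + 4 \cdot 81\right) - \frac{1}{-152} = \left(-242 + 324\right) - - \frac{1}{152} = 82 + \frac{1}{152} = \frac{12465}{152}$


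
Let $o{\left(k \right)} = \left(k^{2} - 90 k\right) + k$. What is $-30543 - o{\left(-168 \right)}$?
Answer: $-73719$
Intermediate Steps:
$o{\left(k \right)} = k^{2} - 89 k$
$-30543 - o{\left(-168 \right)} = -30543 - - 168 \left(-89 - 168\right) = -30543 - \left(-168\right) \left(-257\right) = -30543 - 43176 = -73719$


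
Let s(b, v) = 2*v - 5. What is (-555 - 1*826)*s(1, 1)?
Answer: 4143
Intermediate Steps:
s(b, v) = -5 + 2*v
(-555 - 1*826)*s(1, 1) = (-555 - 1*826)*(-5 + 2*1) = (-555 - 826)*(-5 + 2) = -1381*(-3) = 4143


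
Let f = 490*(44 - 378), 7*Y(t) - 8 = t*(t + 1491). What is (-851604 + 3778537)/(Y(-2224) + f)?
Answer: 20488531/484580 ≈ 42.281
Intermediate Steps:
Y(t) = 8/7 + t*(1491 + t)/7 (Y(t) = 8/7 + (t*(t + 1491))/7 = 8/7 + (t*(1491 + t))/7 = 8/7 + t*(1491 + t)/7)
f = -163660 (f = 490*(-334) = -163660)
(-851604 + 3778537)/(Y(-2224) + f) = (-851604 + 3778537)/((8/7 + 213*(-2224) + (1/7)*(-2224)**2) - 163660) = 2926933/((8/7 - 473712 + (1/7)*4946176) - 163660) = 2926933/((8/7 - 473712 + 4946176/7) - 163660) = 2926933/(1630200/7 - 163660) = 2926933/(484580/7) = 2926933*(7/484580) = 20488531/484580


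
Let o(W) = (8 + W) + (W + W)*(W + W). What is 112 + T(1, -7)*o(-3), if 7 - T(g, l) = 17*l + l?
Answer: 5565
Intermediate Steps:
T(g, l) = 7 - 18*l (T(g, l) = 7 - (17*l + l) = 7 - 18*l)
o(W) = 8 + W + 4*W**2 (o(W) = (8 + W) + (2*W)*(2*W) = (8 + W) + 4*W**2 = 8 + W + 4*W**2)
112 + T(1, -7)*o(-3) = 112 + (7 - 18*(-7))*(8 - 3 + 4*(-3)**2) = 112 + (7 + 126)*(8 - 3 + 4*9) = 112 + 133*(8 - 3 + 36) = 112 + 133*41 = 112 + 5453 = 5565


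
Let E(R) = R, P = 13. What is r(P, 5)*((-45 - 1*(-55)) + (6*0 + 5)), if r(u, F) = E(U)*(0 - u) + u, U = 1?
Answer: 0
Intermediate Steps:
r(u, F) = 0 (r(u, F) = 1*(0 - u) + u = 1*(-u) + u = -u + u = 0)
r(P, 5)*((-45 - 1*(-55)) + (6*0 + 5)) = 0*((-45 - 1*(-55)) + (6*0 + 5)) = 0*((-45 + 55) + (0 + 5)) = 0*(10 + 5) = 0*15 = 0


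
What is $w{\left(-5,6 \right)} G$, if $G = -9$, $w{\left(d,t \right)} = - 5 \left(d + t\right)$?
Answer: $45$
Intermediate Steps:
$w{\left(d,t \right)} = - 5 d - 5 t$
$w{\left(-5,6 \right)} G = \left(\left(-5\right) \left(-5\right) - 30\right) \left(-9\right) = \left(25 - 30\right) \left(-9\right) = \left(-5\right) \left(-9\right) = 45$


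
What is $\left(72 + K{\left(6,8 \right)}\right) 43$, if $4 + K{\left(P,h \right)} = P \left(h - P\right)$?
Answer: $3440$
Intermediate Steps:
$K{\left(P,h \right)} = -4 + P \left(h - P\right)$
$\left(72 + K{\left(6,8 \right)}\right) 43 = \left(72 - -8\right) 43 = \left(72 + 8\right) 43 = 80 \cdot 43 = 3440$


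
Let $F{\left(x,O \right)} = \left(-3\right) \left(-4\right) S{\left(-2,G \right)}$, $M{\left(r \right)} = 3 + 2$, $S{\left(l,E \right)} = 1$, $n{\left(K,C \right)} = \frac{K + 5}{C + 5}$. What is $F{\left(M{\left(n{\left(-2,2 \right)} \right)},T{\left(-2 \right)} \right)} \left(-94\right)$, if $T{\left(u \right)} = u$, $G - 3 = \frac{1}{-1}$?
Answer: $-1128$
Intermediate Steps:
$G = 2$ ($G = 3 + \frac{1}{-1} = 3 - 1 = 2$)
$n{\left(K,C \right)} = \frac{5 + K}{5 + C}$
$M{\left(r \right)} = 5$
$F{\left(x,O \right)} = 12$ ($F{\left(x,O \right)} = \left(-3\right) \left(-4\right) 1 = 12 \cdot 1 = 12$)
$F{\left(M{\left(n{\left(-2,2 \right)} \right)},T{\left(-2 \right)} \right)} \left(-94\right) = 12 \left(-94\right) = -1128$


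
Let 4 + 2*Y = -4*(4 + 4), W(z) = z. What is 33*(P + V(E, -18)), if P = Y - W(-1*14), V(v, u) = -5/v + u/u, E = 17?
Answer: -1848/17 ≈ -108.71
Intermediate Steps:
V(v, u) = 1 - 5/v (V(v, u) = -5/v + 1 = 1 - 5/v)
Y = -18 (Y = -2 + (-4*(4 + 4))/2 = -2 + (-4*8)/2 = -2 + (½)*(-32) = -2 - 16 = -18)
P = -4 (P = -18 - (-1)*14 = -18 - 1*(-14) = -18 + 14 = -4)
33*(P + V(E, -18)) = 33*(-4 + (-5 + 17)/17) = 33*(-4 + (1/17)*12) = 33*(-4 + 12/17) = 33*(-56/17) = -1848/17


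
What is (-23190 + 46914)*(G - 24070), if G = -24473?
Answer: -1151634132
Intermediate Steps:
(-23190 + 46914)*(G - 24070) = (-23190 + 46914)*(-24473 - 24070) = 23724*(-48543) = -1151634132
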